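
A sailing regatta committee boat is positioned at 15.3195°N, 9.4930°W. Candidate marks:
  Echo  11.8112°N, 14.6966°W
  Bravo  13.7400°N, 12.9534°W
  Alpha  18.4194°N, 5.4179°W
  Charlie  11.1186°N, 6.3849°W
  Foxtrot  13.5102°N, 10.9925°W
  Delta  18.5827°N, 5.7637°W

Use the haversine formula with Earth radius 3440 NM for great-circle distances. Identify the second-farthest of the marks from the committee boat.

Charlie

Distances from the committee boat (15.3195°N, 9.4930°W):
Echo: 369.5 NM
Charlie: 310.8 NM
Alpha: 299.1 NM
Delta: 290.2 NM
Bravo: 222.3 NM
Foxtrot: 139.3 NM
The second-farthest is Charlie at 310.8 NM.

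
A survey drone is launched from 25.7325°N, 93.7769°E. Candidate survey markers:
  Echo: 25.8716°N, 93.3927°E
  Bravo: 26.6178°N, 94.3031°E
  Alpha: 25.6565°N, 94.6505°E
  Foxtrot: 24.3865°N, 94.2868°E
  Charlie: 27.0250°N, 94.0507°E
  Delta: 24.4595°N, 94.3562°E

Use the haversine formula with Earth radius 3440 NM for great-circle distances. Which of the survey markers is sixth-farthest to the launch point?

Echo

Distance to each, sorted:
Foxtrot: 85.4 NM
Delta: 82.7 NM
Charlie: 79.0 NM
Bravo: 60.2 NM
Alpha: 47.5 NM
Echo: 22.4 NM
The sixth-farthest is Echo at 22.4 NM.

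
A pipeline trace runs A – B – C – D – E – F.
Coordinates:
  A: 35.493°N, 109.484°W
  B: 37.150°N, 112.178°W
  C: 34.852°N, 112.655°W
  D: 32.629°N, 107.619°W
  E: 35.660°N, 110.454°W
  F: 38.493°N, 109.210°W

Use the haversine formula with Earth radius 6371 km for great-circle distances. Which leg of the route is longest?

C–D

Leg distances:
A→B: 303.6 km
B→C: 259.1 km
C→D: 527.1 km
D→E: 426.2 km
E→F: 333.8 km
The longest leg is C–D at 527.1 km.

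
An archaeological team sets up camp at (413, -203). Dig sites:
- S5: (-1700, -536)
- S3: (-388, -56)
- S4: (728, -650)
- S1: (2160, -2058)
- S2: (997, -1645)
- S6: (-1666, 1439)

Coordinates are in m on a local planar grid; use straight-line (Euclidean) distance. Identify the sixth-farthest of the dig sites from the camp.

S4

Distance to each, sorted:
S6: 2649.2 m
S1: 2548.1 m
S5: 2139.1 m
S2: 1555.8 m
S3: 814.4 m
S4: 546.8 m
The sixth-farthest is S4 at 546.8 m.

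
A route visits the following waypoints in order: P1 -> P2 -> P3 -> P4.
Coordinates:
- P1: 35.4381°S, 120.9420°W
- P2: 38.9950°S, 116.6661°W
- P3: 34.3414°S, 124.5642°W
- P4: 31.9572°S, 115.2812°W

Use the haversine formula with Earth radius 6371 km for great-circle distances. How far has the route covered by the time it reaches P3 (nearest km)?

Leg distances:
P1→P2: 547.4 km  (cumulative 547.4 km)
P2→P3: 873.5 km  (cumulative 1420.9 km)
Cumulative distance at P3 ≈ 1421 km.

1421 km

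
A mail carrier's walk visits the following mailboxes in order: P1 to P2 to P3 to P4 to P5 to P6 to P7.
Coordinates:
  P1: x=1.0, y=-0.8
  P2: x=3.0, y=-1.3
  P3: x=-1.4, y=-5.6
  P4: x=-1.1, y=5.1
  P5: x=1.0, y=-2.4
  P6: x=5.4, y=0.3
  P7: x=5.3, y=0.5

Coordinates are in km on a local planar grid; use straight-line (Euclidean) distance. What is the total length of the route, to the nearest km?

Leg distances:
P1→P2: 2.1 km  (cumulative 2.1 km)
P2→P3: 6.2 km  (cumulative 8.2 km)
P3→P4: 10.7 km  (cumulative 18.9 km)
P4→P5: 7.8 km  (cumulative 26.7 km)
P5→P6: 5.2 km  (cumulative 31.9 km)
P6→P7: 0.2 km  (cumulative 32.1 km)
Total route length ≈ 32 km.

32 km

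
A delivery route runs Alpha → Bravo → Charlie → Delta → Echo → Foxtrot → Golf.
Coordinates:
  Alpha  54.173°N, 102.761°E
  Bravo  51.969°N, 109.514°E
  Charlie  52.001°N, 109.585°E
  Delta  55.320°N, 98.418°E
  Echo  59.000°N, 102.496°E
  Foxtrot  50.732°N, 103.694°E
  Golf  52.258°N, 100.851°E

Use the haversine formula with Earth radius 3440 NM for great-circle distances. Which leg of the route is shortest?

Bravo–Charlie

Leg distances:
Alpha→Bravo: 277.1 NM
Bravo→Charlie: 3.3 NM
Charlie→Delta: 443.8 NM
Delta→Echo: 257.7 NM
Echo→Foxtrot: 498.1 NM
Foxtrot→Golf: 140.3 NM
The shortest leg is Bravo–Charlie at 3.3 NM.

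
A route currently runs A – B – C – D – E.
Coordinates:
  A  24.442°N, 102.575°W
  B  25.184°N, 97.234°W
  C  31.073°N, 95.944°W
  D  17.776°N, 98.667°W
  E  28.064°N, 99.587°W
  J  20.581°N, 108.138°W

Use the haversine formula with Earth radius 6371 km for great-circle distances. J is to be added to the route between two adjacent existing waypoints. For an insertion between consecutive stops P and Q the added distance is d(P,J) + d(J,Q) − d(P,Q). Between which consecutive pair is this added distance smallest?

between D and E

Added distance for inserting J between each consecutive pair:
A–B: 1397.4 km
B–C: 2247.1 km
C–D: 1224.3 km
D–E: 1094.8 km
Smallest added distance is 1094.8 km, inserting between D and E.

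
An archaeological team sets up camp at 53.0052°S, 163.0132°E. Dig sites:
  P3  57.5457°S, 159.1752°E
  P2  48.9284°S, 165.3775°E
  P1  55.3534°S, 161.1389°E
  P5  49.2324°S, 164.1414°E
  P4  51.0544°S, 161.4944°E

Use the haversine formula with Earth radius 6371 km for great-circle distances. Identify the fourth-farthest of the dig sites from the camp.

Distances from the camp (53.0052°S, 163.0132°E):
P3: 560.1 km
P2: 482.5 km
P5: 426.8 km
P1: 288.2 km
P4: 240.5 km
The fourth-farthest is P1 at 288.2 km.

P1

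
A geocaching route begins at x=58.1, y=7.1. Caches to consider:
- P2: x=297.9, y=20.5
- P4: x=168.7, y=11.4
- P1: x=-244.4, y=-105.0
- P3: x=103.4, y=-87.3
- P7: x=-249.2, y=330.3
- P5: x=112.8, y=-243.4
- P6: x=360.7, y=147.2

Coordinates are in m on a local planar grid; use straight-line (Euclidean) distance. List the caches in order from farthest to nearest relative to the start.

P7, P6, P1, P5, P2, P4, P3

Distance from the start at x=58.1, y=7.1 to each:
P7 x=-249.2, y=330.3: 446.0 m
P6 x=360.7, y=147.2: 333.5 m
P1 x=-244.4, y=-105.0: 322.6 m
P5 x=112.8, y=-243.4: 256.4 m
P2 x=297.9, y=20.5: 240.2 m
P4 x=168.7, y=11.4: 110.7 m
P3 x=103.4, y=-87.3: 104.7 m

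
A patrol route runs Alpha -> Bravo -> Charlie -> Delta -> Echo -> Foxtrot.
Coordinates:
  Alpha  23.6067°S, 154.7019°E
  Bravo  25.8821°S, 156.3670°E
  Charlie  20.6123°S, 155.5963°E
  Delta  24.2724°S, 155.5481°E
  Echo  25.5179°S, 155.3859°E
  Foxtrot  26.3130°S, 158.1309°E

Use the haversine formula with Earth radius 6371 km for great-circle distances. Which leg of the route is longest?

Leg distances:
Alpha→Bravo: 303.8 km
Bravo→Charlie: 591.2 km
Charlie→Delta: 407.0 km
Delta→Echo: 139.5 km
Echo→Foxtrot: 288.4 km
The longest leg is Bravo–Charlie at 591.2 km.

Bravo–Charlie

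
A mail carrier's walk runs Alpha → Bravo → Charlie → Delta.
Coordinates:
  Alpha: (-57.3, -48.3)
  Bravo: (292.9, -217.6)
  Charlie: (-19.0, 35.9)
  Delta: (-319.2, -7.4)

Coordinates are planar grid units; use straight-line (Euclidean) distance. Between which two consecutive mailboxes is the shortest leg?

Charlie–Delta

Leg distances:
Alpha→Bravo: 389.0
Bravo→Charlie: 401.9
Charlie→Delta: 303.3
The shortest leg is Charlie–Delta at 303.3.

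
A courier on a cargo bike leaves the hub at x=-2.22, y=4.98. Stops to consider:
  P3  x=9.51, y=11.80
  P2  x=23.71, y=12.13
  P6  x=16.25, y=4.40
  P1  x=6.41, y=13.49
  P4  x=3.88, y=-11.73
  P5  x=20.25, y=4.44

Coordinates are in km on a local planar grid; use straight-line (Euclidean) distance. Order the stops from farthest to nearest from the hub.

Computing each straight-line distance from x=-2.22, y=4.98:
P2 x=23.71, y=12.13: 26.9 km
P5 x=20.25, y=4.44: 22.5 km
P6 x=16.25, y=4.40: 18.5 km
P4 x=3.88, y=-11.73: 17.8 km
P3 x=9.51, y=11.80: 13.6 km
P1 x=6.41, y=13.49: 12.1 km

P2, P5, P6, P4, P3, P1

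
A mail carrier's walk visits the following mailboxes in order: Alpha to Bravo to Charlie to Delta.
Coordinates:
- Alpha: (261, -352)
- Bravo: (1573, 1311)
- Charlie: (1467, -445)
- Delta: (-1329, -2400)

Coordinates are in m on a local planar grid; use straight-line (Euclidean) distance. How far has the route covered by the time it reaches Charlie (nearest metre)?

Leg distances:
Alpha→Bravo: 2118.2 m  (cumulative 2118.2 m)
Bravo→Charlie: 1759.2 m  (cumulative 3877.4 m)
Cumulative distance at Charlie ≈ 3877 m.

3877 m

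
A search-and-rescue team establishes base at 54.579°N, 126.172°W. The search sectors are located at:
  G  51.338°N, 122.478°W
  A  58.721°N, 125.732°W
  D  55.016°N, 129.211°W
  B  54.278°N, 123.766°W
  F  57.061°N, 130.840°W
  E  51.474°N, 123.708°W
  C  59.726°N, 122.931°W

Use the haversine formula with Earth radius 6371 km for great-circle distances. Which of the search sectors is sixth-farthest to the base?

Distances from the base (54.579°N, 126.172°W):
C: 604.6 km
A: 461.4 km
G: 437.0 km
F: 401.3 km
E: 382.5 km
D: 200.8 km
B: 159.2 km
The sixth-farthest is D at 200.8 km.

D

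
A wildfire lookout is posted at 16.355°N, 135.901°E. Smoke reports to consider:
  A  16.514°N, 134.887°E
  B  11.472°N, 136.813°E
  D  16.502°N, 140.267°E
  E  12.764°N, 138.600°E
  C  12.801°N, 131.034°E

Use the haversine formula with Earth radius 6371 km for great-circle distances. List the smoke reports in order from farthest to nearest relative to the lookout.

C, B, E, D, A

Computing each great-circle distance from 16.355°N, 135.901°E:
C 12.801°N, 131.034°E: 656.0 km
B 11.472°N, 136.813°E: 551.8 km
E 12.764°N, 138.600°E: 493.7 km
D 16.502°N, 140.267°E: 465.9 km
A 16.514°N, 134.887°E: 109.6 km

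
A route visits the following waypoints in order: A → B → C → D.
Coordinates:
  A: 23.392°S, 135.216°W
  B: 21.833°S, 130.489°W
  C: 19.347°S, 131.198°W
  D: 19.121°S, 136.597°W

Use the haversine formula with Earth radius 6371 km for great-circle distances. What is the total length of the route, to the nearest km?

Leg distances:
A→B: 515.2 km  (cumulative 515.2 km)
B→C: 286.1 km  (cumulative 801.3 km)
C→D: 567.4 km  (cumulative 1368.7 km)
Total route length ≈ 1369 km.

1369 km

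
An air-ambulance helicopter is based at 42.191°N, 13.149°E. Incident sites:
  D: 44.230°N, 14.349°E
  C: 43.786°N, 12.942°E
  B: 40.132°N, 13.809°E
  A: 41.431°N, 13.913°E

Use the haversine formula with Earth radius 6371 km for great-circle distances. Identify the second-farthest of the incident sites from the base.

Distances from the base (42.191°N, 13.149°E):
D: 246.7 km
B: 235.5 km
C: 178.2 km
A: 105.6 km
The second-farthest is B at 235.5 km.

B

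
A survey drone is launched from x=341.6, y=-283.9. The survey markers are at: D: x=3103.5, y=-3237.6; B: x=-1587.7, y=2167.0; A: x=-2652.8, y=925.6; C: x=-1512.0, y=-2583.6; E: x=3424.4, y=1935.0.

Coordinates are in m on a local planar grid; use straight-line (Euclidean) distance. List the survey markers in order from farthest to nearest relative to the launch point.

D, E, A, B, C

Distance from the launch point at x=341.6, y=-283.9 to each:
D x=3103.5, y=-3237.6: 4043.8 m
E x=3424.4, y=1935.0: 3798.3 m
A x=-2652.8, y=925.6: 3229.4 m
B x=-1587.7, y=2167.0: 3119.2 m
C x=-1512.0, y=-2583.6: 2953.7 m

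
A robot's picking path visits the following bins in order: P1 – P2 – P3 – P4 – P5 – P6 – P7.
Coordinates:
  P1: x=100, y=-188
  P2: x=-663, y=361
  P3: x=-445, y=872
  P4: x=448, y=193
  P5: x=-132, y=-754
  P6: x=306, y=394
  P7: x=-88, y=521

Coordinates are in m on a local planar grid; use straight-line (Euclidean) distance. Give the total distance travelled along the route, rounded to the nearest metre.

Leg distances:
P1→P2: 940.0 m  (cumulative 940.0 m)
P2→P3: 555.6 m  (cumulative 1495.5 m)
P3→P4: 1121.8 m  (cumulative 2617.4 m)
P4→P5: 1110.5 m  (cumulative 3727.9 m)
P5→P6: 1228.7 m  (cumulative 4956.6 m)
P6→P7: 414.0 m  (cumulative 5370.5 m)
Total route length ≈ 5371 m.

5371 m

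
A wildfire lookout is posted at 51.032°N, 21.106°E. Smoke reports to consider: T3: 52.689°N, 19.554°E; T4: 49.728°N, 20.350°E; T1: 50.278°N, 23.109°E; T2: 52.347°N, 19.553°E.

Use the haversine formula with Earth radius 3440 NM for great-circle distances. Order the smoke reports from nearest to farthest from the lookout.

T4, T1, T2, T3

Distances from the lookout:
T4 49.728°N, 20.350°E: 83.5 NM
T1 50.278°N, 23.109°E: 88.7 NM
T2 52.347°N, 19.553°E: 97.8 NM
T3 52.689°N, 19.554°E: 114.9 NM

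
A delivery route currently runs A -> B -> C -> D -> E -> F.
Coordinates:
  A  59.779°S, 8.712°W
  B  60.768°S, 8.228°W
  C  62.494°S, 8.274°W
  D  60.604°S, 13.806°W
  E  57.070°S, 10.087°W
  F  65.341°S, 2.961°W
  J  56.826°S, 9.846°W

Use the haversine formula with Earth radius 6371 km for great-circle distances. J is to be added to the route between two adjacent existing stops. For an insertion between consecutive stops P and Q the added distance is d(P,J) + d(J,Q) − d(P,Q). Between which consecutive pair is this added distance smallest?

Added distance for inserting J between each consecutive pair:
A–B: 669.9 km
B–C: 892.5 km
C–D: 754.0 km
D–E: 61.6 km
E–F: 51.7 km
Smallest added distance is 51.7 km, inserting between E and F.

between E and F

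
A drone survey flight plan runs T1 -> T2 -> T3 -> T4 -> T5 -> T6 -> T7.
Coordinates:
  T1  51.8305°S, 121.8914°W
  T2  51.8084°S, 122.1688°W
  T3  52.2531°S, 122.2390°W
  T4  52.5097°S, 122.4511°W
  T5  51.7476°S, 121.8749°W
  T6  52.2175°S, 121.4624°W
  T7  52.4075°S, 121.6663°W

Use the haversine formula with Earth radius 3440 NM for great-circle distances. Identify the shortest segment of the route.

T1–T2

Leg distances:
T1→T2: 10.4 NM
T2→T3: 26.8 NM
T3→T4: 17.3 NM
T4→T5: 50.4 NM
T5→T6: 32.1 NM
T6→T7: 13.6 NM
The shortest leg is T1–T2 at 10.4 NM.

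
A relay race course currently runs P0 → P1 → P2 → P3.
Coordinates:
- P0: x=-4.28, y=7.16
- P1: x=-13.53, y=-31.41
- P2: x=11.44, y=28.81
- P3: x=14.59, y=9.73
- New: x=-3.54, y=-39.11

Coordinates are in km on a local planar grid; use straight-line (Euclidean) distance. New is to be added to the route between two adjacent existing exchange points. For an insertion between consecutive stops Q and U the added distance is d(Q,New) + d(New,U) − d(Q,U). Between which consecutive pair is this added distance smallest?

Added distance for inserting New between each consecutive pair:
P0–P1: 19.2 km
P1–P2: 17.0 km
P2–P3: 102.3 km
Smallest added distance is 17.0 km, inserting between P1 and P2.

between P1 and P2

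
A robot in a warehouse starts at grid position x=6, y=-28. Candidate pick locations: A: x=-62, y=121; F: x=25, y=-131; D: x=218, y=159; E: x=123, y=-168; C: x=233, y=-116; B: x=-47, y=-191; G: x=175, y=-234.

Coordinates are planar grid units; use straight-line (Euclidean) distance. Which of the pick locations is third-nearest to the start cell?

Distance to each, sorted:
F: 104.7
A: 163.8
B: 171.4
E: 182.5
C: 243.5
G: 266.5
D: 282.7
The third-nearest is B at 171.4.

B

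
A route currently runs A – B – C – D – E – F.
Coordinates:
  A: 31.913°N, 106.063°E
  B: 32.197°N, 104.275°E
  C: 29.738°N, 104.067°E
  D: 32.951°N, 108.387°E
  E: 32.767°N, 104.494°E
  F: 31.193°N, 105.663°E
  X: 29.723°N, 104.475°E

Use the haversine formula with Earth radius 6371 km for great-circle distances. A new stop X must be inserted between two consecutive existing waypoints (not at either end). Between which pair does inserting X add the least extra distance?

Added distance for inserting X between each consecutive pair:
A–B: 391.2 km
B–C: 41.0 km
C–D: 12.0 km
D–E: 490.8 km
E–F: 330.8 km
Smallest added distance is 12.0 km, inserting between C and D.

between C and D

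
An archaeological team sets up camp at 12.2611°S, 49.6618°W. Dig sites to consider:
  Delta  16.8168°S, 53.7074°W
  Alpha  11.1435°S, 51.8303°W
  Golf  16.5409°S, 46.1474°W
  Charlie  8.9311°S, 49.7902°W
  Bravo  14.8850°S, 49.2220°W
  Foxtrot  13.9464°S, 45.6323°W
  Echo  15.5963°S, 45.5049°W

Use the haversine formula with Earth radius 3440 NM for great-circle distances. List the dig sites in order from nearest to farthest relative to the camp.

Alpha, Bravo, Charlie, Foxtrot, Echo, Golf, Delta

Distances from the camp:
Alpha 11.1435°S, 51.8303°W: 144.1 NM
Bravo 14.8850°S, 49.2220°W: 159.6 NM
Charlie 8.9311°S, 49.7902°W: 200.1 NM
Foxtrot 13.9464°S, 45.6323°W: 256.4 NM
Echo 15.5963°S, 45.5049°W: 314.3 NM
Golf 16.5409°S, 46.1474°W: 328.3 NM
Delta 16.8168°S, 53.7074°W: 360.6 NM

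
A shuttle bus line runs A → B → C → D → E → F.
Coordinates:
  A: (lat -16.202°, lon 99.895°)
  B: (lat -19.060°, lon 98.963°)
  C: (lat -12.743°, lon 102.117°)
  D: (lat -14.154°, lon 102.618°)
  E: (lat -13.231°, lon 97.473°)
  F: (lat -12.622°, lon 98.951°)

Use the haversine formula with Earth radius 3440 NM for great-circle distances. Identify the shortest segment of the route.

Leg distances:
A→B: 179.7 NM
B→C: 420.7 NM
C→D: 89.6 NM
D→E: 305.2 NM
E→F: 93.9 NM
The shortest leg is C–D at 89.6 NM.

C–D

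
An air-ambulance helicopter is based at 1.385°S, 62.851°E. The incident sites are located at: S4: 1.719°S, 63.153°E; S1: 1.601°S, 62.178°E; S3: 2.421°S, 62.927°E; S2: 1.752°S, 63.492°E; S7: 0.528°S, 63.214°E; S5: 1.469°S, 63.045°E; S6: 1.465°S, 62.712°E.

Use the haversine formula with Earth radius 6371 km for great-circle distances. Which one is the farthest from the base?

Distance to each, sorted:
S3: 115.5 km
S7: 103.5 km
S2: 82.1 km
S1: 78.6 km
S4: 50.1 km
S5: 23.5 km
S6: 17.8 km
The farthest is S3 at 115.5 km.

S3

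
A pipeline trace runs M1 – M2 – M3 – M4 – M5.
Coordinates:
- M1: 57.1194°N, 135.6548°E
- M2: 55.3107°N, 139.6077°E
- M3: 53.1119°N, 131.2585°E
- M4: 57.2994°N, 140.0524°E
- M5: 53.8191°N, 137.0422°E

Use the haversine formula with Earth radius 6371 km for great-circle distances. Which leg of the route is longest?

Leg distances:
M1→M2: 316.4 km
M2→M3: 594.9 km
M3→M4: 725.8 km
M4→M5: 430.7 km
The longest leg is M3–M4 at 725.8 km.

M3–M4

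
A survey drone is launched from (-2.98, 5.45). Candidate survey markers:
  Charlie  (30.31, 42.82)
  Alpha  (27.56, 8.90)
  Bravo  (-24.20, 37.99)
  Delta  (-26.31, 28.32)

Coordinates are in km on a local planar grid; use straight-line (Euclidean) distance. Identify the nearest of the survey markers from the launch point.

Distance to each, sorted:
Alpha: 30.7 km
Delta: 32.7 km
Bravo: 38.8 km
Charlie: 50.0 km
The nearest is Alpha at 30.7 km.

Alpha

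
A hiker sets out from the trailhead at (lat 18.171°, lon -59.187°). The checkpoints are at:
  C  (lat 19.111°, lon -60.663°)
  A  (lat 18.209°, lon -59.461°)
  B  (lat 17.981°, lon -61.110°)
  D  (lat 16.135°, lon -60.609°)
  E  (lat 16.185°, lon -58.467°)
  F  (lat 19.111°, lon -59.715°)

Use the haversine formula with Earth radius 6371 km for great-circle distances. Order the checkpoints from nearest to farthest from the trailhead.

Distance from the trailhead at (lat 18.171°, lon -59.187°) to each:
A (lat 18.209°, lon -59.461°): 29.3 km
F (lat 19.111°, lon -59.715°): 118.4 km
C (lat 19.111°, lon -60.663°): 187.4 km
B (lat 17.981°, lon -61.110°): 204.4 km
E (lat 16.185°, lon -58.467°): 233.7 km
D (lat 16.135°, lon -60.609°): 272.2 km

A, F, C, B, E, D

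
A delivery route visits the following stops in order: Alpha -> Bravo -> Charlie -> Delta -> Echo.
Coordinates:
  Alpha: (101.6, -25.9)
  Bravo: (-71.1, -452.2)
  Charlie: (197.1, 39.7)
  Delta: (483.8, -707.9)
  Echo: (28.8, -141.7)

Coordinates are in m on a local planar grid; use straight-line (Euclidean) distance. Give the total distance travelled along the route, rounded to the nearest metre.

2547 m

Leg distances:
Alpha→Bravo: 460.0 m  (cumulative 460.0 m)
Bravo→Charlie: 560.3 m  (cumulative 1020.2 m)
Charlie→Delta: 800.7 m  (cumulative 1820.9 m)
Delta→Echo: 726.4 m  (cumulative 2547.3 m)
Total route length ≈ 2547 m.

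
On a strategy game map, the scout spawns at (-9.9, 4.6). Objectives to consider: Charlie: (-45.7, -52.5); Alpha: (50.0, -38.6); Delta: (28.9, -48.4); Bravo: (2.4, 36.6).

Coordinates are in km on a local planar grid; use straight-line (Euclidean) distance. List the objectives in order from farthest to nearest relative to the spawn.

Distance from the spawn at (-9.9, 4.6) to each:
Alpha (50.0, -38.6): 73.9 km
Charlie (-45.7, -52.5): 67.4 km
Delta (28.9, -48.4): 65.7 km
Bravo (2.4, 36.6): 34.3 km

Alpha, Charlie, Delta, Bravo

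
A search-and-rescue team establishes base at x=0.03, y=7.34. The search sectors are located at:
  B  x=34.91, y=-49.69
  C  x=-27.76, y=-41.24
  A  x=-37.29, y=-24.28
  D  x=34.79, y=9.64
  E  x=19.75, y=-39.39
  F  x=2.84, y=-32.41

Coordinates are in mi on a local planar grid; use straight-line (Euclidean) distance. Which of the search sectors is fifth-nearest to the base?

Distance to each, sorted:
D: 34.8 mi
F: 39.8 mi
A: 48.9 mi
E: 50.7 mi
C: 56.0 mi
B: 66.9 mi
The fifth-nearest is C at 56.0 mi.

C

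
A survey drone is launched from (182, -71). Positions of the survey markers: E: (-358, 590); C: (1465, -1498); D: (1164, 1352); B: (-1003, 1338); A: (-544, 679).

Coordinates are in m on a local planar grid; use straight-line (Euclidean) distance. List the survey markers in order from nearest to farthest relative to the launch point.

E, A, D, B, C

Distances from the launch point:
E (-358, 590): 853.5 m
A (-544, 679): 1043.8 m
D (1164, 1352): 1728.9 m
B (-1003, 1338): 1841.1 m
C (1465, -1498): 1919.0 m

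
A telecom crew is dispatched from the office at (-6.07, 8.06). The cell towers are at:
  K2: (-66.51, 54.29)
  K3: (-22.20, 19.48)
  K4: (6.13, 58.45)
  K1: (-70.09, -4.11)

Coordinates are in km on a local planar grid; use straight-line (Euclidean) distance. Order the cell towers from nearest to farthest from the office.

K3, K4, K1, K2

Distance from the office at (-6.07, 8.06) to each:
K3 (-22.20, 19.48): 19.8 km
K4 (6.13, 58.45): 51.8 km
K1 (-70.09, -4.11): 65.2 km
K2 (-66.51, 54.29): 76.1 km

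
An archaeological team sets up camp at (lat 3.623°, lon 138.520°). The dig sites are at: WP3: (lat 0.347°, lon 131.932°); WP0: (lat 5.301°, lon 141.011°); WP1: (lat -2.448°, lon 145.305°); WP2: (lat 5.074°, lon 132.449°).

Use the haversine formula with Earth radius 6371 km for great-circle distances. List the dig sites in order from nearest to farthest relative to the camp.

Distance from the camp at (lat 3.623°, lon 138.520°) to each:
WP0 (lat 5.301°, lon 141.011°): 333.3 km
WP2 (lat 5.074°, lon 132.449°): 692.2 km
WP3 (lat 0.347°, lon 131.932°): 817.6 km
WP1 (lat -2.448°, lon 145.305°): 1012.1 km

WP0, WP2, WP3, WP1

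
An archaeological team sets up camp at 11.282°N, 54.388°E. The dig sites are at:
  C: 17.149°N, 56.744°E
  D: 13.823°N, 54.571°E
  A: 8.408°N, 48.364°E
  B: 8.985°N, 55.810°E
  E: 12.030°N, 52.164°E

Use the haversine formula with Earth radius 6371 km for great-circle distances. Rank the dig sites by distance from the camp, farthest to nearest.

A, C, B, D, E

Distances from the camp:
A 8.408°N, 48.364°E: 733.2 km
C 17.149°N, 56.744°E: 700.0 km
B 8.985°N, 55.810°E: 299.1 km
D 13.823°N, 54.571°E: 283.2 km
E 12.030°N, 52.164°E: 256.1 km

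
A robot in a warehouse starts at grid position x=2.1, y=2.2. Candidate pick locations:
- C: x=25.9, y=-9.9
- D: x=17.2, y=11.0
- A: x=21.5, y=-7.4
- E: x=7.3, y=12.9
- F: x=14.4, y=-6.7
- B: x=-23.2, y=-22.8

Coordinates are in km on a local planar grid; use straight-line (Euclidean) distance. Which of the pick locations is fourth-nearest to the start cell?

Distance to each, sorted:
E: 11.9 km
F: 15.2 km
D: 17.5 km
A: 21.6 km
C: 26.7 km
B: 35.6 km
The fourth-nearest is A at 21.6 km.

A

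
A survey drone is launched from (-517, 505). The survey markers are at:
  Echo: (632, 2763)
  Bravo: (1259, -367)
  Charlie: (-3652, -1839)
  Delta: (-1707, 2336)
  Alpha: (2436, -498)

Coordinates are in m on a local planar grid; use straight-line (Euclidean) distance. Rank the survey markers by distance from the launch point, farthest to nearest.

Distance from the launch point at (-517, 505) to each:
Charlie (-3652, -1839): 3914.4 m
Alpha (2436, -498): 3118.7 m
Echo (632, 2763): 2533.5 m
Delta (-1707, 2336): 2183.7 m
Bravo (1259, -367): 1978.5 m

Charlie, Alpha, Echo, Delta, Bravo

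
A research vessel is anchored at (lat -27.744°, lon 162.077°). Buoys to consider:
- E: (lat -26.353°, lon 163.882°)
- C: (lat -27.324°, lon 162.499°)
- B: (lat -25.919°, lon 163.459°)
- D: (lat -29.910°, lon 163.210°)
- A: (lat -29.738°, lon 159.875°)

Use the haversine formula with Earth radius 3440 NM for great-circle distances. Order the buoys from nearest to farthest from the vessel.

Distances from the vessel:
C (lat -27.324°, lon 162.499°): 33.8 NM
E (lat -26.353°, lon 163.882°): 127.6 NM
B (lat -25.919°, lon 163.459°): 132.2 NM
D (lat -29.910°, lon 163.210°): 143.0 NM
A (lat -29.738°, lon 159.875°): 166.6 NM

C, E, B, D, A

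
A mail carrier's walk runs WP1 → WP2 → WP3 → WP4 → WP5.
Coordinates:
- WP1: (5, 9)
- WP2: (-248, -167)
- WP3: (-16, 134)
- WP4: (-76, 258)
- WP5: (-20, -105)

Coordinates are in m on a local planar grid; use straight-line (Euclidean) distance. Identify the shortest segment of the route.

Leg distances:
WP1→WP2: 308.2 m
WP2→WP3: 380.0 m
WP3→WP4: 137.8 m
WP4→WP5: 367.3 m
The shortest leg is WP3–WP4 at 137.8 m.

WP3–WP4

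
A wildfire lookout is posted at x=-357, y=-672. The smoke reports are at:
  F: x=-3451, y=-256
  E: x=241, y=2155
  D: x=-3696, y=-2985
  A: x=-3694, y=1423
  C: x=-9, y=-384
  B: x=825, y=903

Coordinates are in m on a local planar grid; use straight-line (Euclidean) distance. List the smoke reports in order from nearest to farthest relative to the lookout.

C, B, E, F, A, D

Computing each straight-line distance from x=-357, y=-672:
C x=-9, y=-384: 451.7 m
B x=825, y=903: 1969.2 m
E x=241, y=2155: 2889.6 m
F x=-3451, y=-256: 3121.8 m
A x=-3694, y=1423: 3940.1 m
D x=-3696, y=-2985: 4061.9 m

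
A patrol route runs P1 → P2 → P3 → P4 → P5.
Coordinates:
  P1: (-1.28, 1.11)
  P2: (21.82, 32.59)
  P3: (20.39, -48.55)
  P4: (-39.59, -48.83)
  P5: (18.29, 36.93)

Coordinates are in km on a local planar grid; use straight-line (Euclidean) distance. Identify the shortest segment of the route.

Leg distances:
P1→P2: 39.0 km
P2→P3: 81.2 km
P3→P4: 60.0 km
P4→P5: 103.5 km
The shortest leg is P1–P2 at 39.0 km.

P1–P2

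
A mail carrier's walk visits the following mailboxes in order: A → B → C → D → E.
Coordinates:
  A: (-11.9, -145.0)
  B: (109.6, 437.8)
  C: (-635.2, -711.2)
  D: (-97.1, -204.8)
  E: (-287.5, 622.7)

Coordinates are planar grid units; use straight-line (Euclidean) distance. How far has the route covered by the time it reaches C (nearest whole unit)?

1965

Leg distances:
A→B: 595.3  (cumulative 595.3)
B→C: 1369.3  (cumulative 1964.6)
Cumulative distance at C ≈ 1965.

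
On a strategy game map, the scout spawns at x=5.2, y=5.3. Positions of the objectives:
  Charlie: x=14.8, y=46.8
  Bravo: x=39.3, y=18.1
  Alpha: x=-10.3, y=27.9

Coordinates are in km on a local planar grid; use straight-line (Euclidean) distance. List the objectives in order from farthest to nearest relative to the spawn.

Charlie, Bravo, Alpha

Distance from the spawn at x=5.2, y=5.3 to each:
Charlie x=14.8, y=46.8: 42.6 km
Bravo x=39.3, y=18.1: 36.4 km
Alpha x=-10.3, y=27.9: 27.4 km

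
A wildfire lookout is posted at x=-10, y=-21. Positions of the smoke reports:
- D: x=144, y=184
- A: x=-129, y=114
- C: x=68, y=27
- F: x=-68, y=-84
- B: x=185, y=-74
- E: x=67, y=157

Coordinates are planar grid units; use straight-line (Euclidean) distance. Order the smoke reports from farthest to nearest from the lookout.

D, B, E, A, C, F

Distance from the lookout at x=-10, y=-21 to each:
D x=144, y=184: 256.4
B x=185, y=-74: 202.1
E x=67, y=157: 193.9
A x=-129, y=114: 180.0
C x=68, y=27: 91.6
F x=-68, y=-84: 85.6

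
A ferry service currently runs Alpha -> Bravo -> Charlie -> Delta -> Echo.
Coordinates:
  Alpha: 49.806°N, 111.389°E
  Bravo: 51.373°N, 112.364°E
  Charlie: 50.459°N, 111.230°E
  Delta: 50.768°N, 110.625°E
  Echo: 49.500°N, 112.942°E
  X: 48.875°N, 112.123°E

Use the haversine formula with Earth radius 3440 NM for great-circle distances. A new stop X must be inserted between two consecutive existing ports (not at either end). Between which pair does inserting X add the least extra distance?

between Delta and Echo

Added distance for inserting X between each consecutive pair:
Alpha–Bravo: 112.0 NM
Bravo–Charlie: 181.8 NM
Charlie–Delta: 199.2 NM
Delta–Echo: 59.8 NM
Smallest added distance is 59.8 NM, inserting between Delta and Echo.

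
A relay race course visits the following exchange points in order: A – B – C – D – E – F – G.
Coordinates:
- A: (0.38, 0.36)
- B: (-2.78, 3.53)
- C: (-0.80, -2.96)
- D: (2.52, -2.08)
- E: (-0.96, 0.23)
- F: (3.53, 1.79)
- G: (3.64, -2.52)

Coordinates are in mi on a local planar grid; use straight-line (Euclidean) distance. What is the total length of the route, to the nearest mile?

28 mi

Leg distances:
A→B: 4.5 mi  (cumulative 4.5 mi)
B→C: 6.8 mi  (cumulative 11.3 mi)
C→D: 3.4 mi  (cumulative 14.7 mi)
D→E: 4.2 mi  (cumulative 18.9 mi)
E→F: 4.8 mi  (cumulative 23.6 mi)
F→G: 4.3 mi  (cumulative 27.9 mi)
Total route length ≈ 28 mi.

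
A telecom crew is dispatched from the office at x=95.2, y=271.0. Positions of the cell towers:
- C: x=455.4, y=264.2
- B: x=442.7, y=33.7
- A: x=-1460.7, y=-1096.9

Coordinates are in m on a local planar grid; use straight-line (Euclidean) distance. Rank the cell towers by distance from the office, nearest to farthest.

Distances from the office:
C x=455.4, y=264.2: 360.3 m
B x=442.7, y=33.7: 420.8 m
A x=-1460.7, y=-1096.9: 2071.7 m

C, B, A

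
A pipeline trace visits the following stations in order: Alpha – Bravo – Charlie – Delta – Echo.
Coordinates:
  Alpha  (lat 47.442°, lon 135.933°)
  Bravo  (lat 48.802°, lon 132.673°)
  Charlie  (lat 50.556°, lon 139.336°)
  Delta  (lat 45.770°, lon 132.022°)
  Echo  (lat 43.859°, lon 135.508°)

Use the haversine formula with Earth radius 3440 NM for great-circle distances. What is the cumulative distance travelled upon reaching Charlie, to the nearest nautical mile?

Leg distances:
Alpha→Bravo: 154.1 NM  (cumulative 154.1 NM)
Bravo→Charlie: 279.3 NM  (cumulative 433.4 NM)
Cumulative distance at Charlie ≈ 433 NM.

433 NM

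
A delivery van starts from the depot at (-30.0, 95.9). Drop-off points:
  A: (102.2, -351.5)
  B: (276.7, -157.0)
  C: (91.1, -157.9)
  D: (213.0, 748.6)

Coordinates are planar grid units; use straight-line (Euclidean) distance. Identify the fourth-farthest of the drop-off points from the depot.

Distances from the depot ((-30.0, 95.9)):
D: 696.5
A: 466.5
B: 397.5
C: 281.2
The fourth-farthest is C at 281.2.

C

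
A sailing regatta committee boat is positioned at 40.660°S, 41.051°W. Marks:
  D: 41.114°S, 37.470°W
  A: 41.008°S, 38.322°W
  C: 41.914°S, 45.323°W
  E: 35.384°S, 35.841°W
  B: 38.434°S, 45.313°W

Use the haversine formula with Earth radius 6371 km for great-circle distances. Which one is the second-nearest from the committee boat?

Distances from the committee boat (40.660°S, 41.051°W):
A: 232.8 km
D: 305.2 km
C: 383.2 km
B: 441.3 km
E: 743.0 km
The second-nearest is D at 305.2 km.

D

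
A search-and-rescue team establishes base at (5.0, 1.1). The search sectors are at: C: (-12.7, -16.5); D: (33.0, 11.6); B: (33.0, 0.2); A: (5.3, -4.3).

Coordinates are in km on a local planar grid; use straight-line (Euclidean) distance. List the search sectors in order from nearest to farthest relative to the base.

Distances from the base:
A (5.3, -4.3): 5.4 km
C (-12.7, -16.5): 25.0 km
B (33.0, 0.2): 28.0 km
D (33.0, 11.6): 29.9 km

A, C, B, D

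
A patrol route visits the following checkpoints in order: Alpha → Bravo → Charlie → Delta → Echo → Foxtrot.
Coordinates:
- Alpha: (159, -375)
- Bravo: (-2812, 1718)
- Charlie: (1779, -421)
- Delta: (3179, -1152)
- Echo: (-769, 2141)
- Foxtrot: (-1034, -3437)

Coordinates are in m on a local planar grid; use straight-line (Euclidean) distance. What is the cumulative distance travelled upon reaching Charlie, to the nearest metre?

Leg distances:
Alpha→Bravo: 3634.2 m  (cumulative 3634.2 m)
Bravo→Charlie: 5064.8 m  (cumulative 8699.1 m)
Cumulative distance at Charlie ≈ 8699 m.

8699 m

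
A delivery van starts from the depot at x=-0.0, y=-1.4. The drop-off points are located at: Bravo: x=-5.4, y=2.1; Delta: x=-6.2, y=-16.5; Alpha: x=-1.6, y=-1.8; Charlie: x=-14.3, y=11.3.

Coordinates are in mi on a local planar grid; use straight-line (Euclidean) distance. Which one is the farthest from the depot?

Distances from the depot (x=-0.0, y=-1.4):
Charlie: 19.1 mi
Delta: 16.3 mi
Bravo: 6.4 mi
Alpha: 1.6 mi
The farthest is Charlie at 19.1 mi.

Charlie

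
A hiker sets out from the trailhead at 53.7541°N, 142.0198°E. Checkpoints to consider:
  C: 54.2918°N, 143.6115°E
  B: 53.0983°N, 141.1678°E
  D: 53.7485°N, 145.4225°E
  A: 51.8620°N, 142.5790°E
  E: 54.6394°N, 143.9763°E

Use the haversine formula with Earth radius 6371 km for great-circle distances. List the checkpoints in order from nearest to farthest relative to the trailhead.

B, C, E, A, D

Computing each great-circle distance from 53.7541°N, 142.0198°E:
B 53.0983°N, 141.1678°E: 92.2 km
C 54.2918°N, 143.6115°E: 119.9 km
E 54.6394°N, 143.9763°E: 160.9 km
A 51.8620°N, 142.5790°E: 213.7 km
D 53.7485°N, 145.4225°E: 223.7 km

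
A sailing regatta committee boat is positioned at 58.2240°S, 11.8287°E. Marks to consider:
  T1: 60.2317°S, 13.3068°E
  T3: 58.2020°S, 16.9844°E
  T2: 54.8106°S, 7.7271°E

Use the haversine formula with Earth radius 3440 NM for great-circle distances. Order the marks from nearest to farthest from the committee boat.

Computing each great-circle distance from 58.2240°S, 11.8287°E:
T1 60.2317°S, 13.3068°E: 128.8 NM
T3 58.2020°S, 16.9844°E: 163.0 NM
T2 54.8106°S, 7.7271°E: 245.8 NM

T1, T3, T2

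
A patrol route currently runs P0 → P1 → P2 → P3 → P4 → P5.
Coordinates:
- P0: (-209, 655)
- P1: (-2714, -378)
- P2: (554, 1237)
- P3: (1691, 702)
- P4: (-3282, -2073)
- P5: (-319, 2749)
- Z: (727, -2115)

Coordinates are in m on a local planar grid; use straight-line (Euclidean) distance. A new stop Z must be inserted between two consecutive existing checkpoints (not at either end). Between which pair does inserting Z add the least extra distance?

Added distance for inserting Z between each consecutive pair:
P0–P1: 4068.8 m
P1–P2: 3565.7 m
P2–P3: 5077.3 m
P3–P4: 1291.7 m
P4–P5: 3324.8 m
Smallest added distance is 1291.7 m, inserting between P3 and P4.

between P3 and P4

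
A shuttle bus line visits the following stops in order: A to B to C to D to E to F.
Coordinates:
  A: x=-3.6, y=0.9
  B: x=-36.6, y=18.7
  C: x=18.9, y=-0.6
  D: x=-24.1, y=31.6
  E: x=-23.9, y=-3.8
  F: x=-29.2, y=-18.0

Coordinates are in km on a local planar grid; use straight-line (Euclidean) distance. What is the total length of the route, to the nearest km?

201 km

Leg distances:
A→B: 37.5 km  (cumulative 37.5 km)
B→C: 58.8 km  (cumulative 96.3 km)
C→D: 53.7 km  (cumulative 150.0 km)
D→E: 35.4 km  (cumulative 185.4 km)
E→F: 15.2 km  (cumulative 200.5 km)
Total route length ≈ 201 km.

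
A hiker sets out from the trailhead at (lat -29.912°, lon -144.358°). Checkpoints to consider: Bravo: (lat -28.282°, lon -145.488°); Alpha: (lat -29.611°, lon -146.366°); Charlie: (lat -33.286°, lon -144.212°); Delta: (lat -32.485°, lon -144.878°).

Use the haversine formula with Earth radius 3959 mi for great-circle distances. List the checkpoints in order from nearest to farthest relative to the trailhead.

Alpha, Bravo, Delta, Charlie

Distance from the trailhead at (lat -29.912°, lon -144.358°) to each:
Alpha (lat -29.611°, lon -146.366°): 122.2 mi
Bravo (lat -28.282°, lon -145.488°): 131.7 mi
Delta (lat -32.485°, lon -144.878°): 180.4 mi
Charlie (lat -33.286°, lon -144.212°): 233.3 mi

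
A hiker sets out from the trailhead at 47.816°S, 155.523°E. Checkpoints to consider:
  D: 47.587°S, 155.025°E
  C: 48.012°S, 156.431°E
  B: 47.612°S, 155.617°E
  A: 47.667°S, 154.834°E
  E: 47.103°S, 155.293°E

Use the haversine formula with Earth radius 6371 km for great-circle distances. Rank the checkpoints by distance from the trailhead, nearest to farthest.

Computing each great-circle distance from 47.816°S, 155.523°E:
B 47.612°S, 155.617°E: 23.7 km
D 47.587°S, 155.025°E: 45.1 km
A 47.667°S, 154.834°E: 54.1 km
C 48.012°S, 156.431°E: 71.1 km
E 47.103°S, 155.293°E: 81.1 km

B, D, A, C, E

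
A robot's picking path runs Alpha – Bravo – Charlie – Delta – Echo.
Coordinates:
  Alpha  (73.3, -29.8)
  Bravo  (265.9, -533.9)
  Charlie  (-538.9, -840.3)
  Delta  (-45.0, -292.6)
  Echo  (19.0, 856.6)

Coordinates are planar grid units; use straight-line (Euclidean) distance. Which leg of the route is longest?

Delta–Echo

Leg distances:
Alpha→Bravo: 539.6
Bravo→Charlie: 861.2
Charlie→Delta: 737.5
Delta→Echo: 1151.0
The longest leg is Delta–Echo at 1151.0.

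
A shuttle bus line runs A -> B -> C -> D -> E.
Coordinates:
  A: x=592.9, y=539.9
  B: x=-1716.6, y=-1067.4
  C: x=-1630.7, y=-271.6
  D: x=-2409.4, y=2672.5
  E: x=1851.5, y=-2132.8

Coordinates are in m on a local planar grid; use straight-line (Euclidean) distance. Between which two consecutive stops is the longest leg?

D–E

Leg distances:
A→B: 2813.8 m
B→C: 800.4 m
C→D: 3045.3 m
D→E: 6422.3 m
The longest leg is D–E at 6422.3 m.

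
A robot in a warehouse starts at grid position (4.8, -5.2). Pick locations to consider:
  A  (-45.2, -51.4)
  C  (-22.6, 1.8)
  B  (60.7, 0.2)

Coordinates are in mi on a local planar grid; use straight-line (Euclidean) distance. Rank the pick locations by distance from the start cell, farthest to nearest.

A, B, C

Computing each straight-line distance from (4.8, -5.2):
A (-45.2, -51.4): 68.1 mi
B (60.7, 0.2): 56.2 mi
C (-22.6, 1.8): 28.3 mi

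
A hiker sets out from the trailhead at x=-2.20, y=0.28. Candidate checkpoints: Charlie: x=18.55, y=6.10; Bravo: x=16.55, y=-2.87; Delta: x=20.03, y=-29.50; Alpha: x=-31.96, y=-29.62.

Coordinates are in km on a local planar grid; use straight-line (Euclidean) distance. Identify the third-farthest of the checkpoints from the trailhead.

Charlie

Distance to each, sorted:
Alpha: 42.2 km
Delta: 37.2 km
Charlie: 21.6 km
Bravo: 19.0 km
The third-farthest is Charlie at 21.6 km.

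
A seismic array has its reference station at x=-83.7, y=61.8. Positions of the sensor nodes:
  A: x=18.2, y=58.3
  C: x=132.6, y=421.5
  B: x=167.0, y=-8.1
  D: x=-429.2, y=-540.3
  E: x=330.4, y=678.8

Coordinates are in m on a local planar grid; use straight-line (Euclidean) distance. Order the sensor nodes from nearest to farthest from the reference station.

Distances from the reference station:
A x=18.2, y=58.3: 102.0 m
B x=167.0, y=-8.1: 260.3 m
C x=132.6, y=421.5: 419.7 m
D x=-429.2, y=-540.3: 694.2 m
E x=330.4, y=678.8: 743.1 m

A, B, C, D, E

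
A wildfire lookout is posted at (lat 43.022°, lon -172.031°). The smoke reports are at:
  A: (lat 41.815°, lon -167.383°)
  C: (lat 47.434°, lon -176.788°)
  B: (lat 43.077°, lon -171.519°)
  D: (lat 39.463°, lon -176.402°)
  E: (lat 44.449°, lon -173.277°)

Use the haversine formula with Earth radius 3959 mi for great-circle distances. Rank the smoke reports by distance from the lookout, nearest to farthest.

B, E, A, D, C

Computing each great-circle distance from (lat 43.022°, lon -172.031°):
B (lat 43.077°, lon -171.519°): 26.1 mi
E (lat 44.449°, lon -173.277°): 116.6 mi
A (lat 41.815°, lon -167.383°): 251.3 mi
D (lat 39.463°, lon -176.402°): 334.6 mi
C (lat 47.434°, lon -176.788°): 382.6 mi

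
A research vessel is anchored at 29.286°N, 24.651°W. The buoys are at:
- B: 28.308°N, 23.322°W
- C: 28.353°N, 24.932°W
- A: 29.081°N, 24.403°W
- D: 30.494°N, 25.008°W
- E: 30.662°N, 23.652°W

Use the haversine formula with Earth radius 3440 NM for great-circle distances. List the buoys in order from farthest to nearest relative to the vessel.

Computing each great-circle distance from 29.286°N, 24.651°W:
E 30.662°N, 23.652°W: 97.6 NM
B 28.308°N, 23.322°W: 91.3 NM
D 30.494°N, 25.008°W: 74.9 NM
C 28.353°N, 24.932°W: 57.9 NM
A 29.081°N, 24.403°W: 17.9 NM

E, B, D, C, A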